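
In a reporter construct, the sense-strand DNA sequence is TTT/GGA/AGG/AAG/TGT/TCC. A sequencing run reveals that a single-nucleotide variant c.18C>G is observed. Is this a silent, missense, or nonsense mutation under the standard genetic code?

silent

Position 18 falls in codon 6: TCC → Ser.
After the substitution the codon is TCG → Ser.
Both encode Ser, so the change is synonymous.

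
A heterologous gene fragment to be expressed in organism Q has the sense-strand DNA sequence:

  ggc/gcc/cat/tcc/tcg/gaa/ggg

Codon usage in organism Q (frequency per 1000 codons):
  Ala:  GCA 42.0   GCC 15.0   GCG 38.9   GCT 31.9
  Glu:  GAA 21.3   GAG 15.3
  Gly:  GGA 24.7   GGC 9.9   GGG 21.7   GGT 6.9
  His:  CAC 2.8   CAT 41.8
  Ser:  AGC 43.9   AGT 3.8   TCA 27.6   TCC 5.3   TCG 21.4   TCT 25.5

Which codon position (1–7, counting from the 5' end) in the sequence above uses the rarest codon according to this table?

Codon 1 GGC (Gly): 9.9 per 1000.
Codon 2 GCC (Ala): 15.0 per 1000.
Codon 3 CAT (His): 41.8 per 1000.
Codon 4 TCC (Ser): 5.3 per 1000.
Codon 5 TCG (Ser): 21.4 per 1000.
Codon 6 GAA (Glu): 21.3 per 1000.
Codon 7 GGG (Gly): 21.7 per 1000.
Lowest frequency is 5.3 at codon 4.

4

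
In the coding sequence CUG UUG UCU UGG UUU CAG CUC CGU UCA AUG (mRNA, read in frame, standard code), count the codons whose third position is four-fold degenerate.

Codon 1 CUG (Leu): third position 4-fold.
Codon 2 UUG (Leu): third position 2-fold.
Codon 3 UCU (Ser): third position 4-fold.
Codon 4 UGG (Trp): third position 1-fold.
Codon 5 UUU (Phe): third position 2-fold.
Codon 6 CAG (Gln): third position 2-fold.
Codon 7 CUC (Leu): third position 4-fold.
Codon 8 CGU (Arg): third position 4-fold.
Codon 9 UCA (Ser): third position 4-fold.
Codon 10 AUG (Met): third position 1-fold.
Four-fold degenerate third positions: 5.

5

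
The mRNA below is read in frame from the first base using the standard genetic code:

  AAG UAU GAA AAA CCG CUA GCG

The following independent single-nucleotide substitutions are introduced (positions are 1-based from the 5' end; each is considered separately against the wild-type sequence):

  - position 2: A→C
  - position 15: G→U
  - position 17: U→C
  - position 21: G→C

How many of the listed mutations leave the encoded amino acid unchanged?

2

Codon 1: AAG (Lys) → ACG (Thr) — missense.
Codon 5: CCG (Pro) → CCU (Pro) — synonymous.
Codon 6: CUA (Leu) → CCA (Pro) — missense.
Codon 7: GCG (Ala) → GCC (Ala) — synonymous.
Synonymous: 2 of 4.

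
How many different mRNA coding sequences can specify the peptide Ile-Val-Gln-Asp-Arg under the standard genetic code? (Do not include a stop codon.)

Ile: 3 codons.
Val: 4 codons.
Gln: 2 codons.
Asp: 2 codons.
Arg: 6 codons.
3 × 4 × 2 × 2 × 6 = 288.

288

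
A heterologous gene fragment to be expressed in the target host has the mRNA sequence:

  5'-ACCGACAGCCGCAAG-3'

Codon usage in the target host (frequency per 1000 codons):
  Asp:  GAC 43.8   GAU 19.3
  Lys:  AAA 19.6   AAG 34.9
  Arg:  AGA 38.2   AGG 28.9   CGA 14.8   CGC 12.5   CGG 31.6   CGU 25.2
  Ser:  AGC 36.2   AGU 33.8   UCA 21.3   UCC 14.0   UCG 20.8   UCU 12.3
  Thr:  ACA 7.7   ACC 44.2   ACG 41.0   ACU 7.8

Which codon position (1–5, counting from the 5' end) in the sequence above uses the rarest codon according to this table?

Codon 1 ACC (Thr): 44.2 per 1000.
Codon 2 GAC (Asp): 43.8 per 1000.
Codon 3 AGC (Ser): 36.2 per 1000.
Codon 4 CGC (Arg): 12.5 per 1000.
Codon 5 AAG (Lys): 34.9 per 1000.
Lowest frequency is 12.5 at codon 4.

4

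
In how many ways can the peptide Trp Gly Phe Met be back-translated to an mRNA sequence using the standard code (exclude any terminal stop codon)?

Trp: 1 codon.
Gly: 4 codons.
Phe: 2 codons.
Met: 1 codon.
1 × 4 × 2 × 1 = 8.

8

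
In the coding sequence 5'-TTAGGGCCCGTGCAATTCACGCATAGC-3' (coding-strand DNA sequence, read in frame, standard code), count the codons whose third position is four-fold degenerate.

Codon 1 TTA (Leu): third position 2-fold.
Codon 2 GGG (Gly): third position 4-fold.
Codon 3 CCC (Pro): third position 4-fold.
Codon 4 GTG (Val): third position 4-fold.
Codon 5 CAA (Gln): third position 2-fold.
Codon 6 TTC (Phe): third position 2-fold.
Codon 7 ACG (Thr): third position 4-fold.
Codon 8 CAT (His): third position 2-fold.
Codon 9 AGC (Ser): third position 2-fold.
Four-fold degenerate third positions: 4.

4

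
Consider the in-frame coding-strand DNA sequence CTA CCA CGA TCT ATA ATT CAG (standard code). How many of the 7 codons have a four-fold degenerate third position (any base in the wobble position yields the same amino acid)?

Codon 1 CTA (Leu): third position 4-fold.
Codon 2 CCA (Pro): third position 4-fold.
Codon 3 CGA (Arg): third position 4-fold.
Codon 4 TCT (Ser): third position 4-fold.
Codon 5 ATA (Ile): third position 3-fold.
Codon 6 ATT (Ile): third position 3-fold.
Codon 7 CAG (Gln): third position 2-fold.
Four-fold degenerate third positions: 4.

4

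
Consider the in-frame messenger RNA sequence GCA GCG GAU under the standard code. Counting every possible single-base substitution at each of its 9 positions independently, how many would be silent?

Codon 1 (GCA, Ala): 3 synonymous substitutions.
Codon 2 (GCG, Ala): 3 synonymous substitutions.
Codon 3 (GAU, Asp): 1 synonymous substitution.
Total: 3 + 3 + 1 = 7.

7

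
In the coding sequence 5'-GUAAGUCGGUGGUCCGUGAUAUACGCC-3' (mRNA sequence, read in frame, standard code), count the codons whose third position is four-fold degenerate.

Codon 1 GUA (Val): third position 4-fold.
Codon 2 AGU (Ser): third position 2-fold.
Codon 3 CGG (Arg): third position 4-fold.
Codon 4 UGG (Trp): third position 1-fold.
Codon 5 UCC (Ser): third position 4-fold.
Codon 6 GUG (Val): third position 4-fold.
Codon 7 AUA (Ile): third position 3-fold.
Codon 8 UAC (Tyr): third position 2-fold.
Codon 9 GCC (Ala): third position 4-fold.
Four-fold degenerate third positions: 5.

5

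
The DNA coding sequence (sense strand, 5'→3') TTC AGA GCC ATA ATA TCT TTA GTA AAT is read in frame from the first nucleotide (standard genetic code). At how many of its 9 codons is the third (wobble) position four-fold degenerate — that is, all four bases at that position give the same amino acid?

3

Codon 1 TTC (Phe): third position 2-fold.
Codon 2 AGA (Arg): third position 2-fold.
Codon 3 GCC (Ala): third position 4-fold.
Codon 4 ATA (Ile): third position 3-fold.
Codon 5 ATA (Ile): third position 3-fold.
Codon 6 TCT (Ser): third position 4-fold.
Codon 7 TTA (Leu): third position 2-fold.
Codon 8 GTA (Val): third position 4-fold.
Codon 9 AAT (Asn): third position 2-fold.
Four-fold degenerate third positions: 3.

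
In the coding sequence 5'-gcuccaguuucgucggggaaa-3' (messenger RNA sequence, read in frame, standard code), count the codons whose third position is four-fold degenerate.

6

Codon 1 GCU (Ala): third position 4-fold.
Codon 2 CCA (Pro): third position 4-fold.
Codon 3 GUU (Val): third position 4-fold.
Codon 4 UCG (Ser): third position 4-fold.
Codon 5 UCG (Ser): third position 4-fold.
Codon 6 GGG (Gly): third position 4-fold.
Codon 7 AAA (Lys): third position 2-fold.
Four-fold degenerate third positions: 6.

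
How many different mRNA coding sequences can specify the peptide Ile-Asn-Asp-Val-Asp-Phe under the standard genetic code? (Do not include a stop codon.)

192

Ile: 3 codons.
Asn: 2 codons.
Asp: 2 codons.
Val: 4 codons.
Asp: 2 codons.
Phe: 2 codons.
3 × 2 × 2 × 4 × 2 × 2 = 192.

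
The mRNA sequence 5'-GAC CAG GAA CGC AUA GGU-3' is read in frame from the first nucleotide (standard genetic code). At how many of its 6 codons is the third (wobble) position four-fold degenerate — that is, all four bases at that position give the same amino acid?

Codon 1 GAC (Asp): third position 2-fold.
Codon 2 CAG (Gln): third position 2-fold.
Codon 3 GAA (Glu): third position 2-fold.
Codon 4 CGC (Arg): third position 4-fold.
Codon 5 AUA (Ile): third position 3-fold.
Codon 6 GGU (Gly): third position 4-fold.
Four-fold degenerate third positions: 2.

2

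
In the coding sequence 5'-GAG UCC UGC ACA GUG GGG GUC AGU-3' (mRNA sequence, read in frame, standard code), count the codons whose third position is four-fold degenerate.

5

Codon 1 GAG (Glu): third position 2-fold.
Codon 2 UCC (Ser): third position 4-fold.
Codon 3 UGC (Cys): third position 2-fold.
Codon 4 ACA (Thr): third position 4-fold.
Codon 5 GUG (Val): third position 4-fold.
Codon 6 GGG (Gly): third position 4-fold.
Codon 7 GUC (Val): third position 4-fold.
Codon 8 AGU (Ser): third position 2-fold.
Four-fold degenerate third positions: 5.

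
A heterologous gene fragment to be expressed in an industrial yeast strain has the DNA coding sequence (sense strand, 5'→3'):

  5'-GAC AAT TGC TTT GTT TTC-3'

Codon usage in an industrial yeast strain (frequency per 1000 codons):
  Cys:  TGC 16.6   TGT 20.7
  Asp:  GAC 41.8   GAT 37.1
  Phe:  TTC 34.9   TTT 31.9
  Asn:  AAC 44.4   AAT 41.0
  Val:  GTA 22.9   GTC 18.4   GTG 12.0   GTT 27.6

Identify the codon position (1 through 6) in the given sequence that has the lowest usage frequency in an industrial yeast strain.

3

Codon 1 GAC (Asp): 41.8 per 1000.
Codon 2 AAT (Asn): 41.0 per 1000.
Codon 3 TGC (Cys): 16.6 per 1000.
Codon 4 TTT (Phe): 31.9 per 1000.
Codon 5 GTT (Val): 27.6 per 1000.
Codon 6 TTC (Phe): 34.9 per 1000.
Lowest frequency is 16.6 at codon 3.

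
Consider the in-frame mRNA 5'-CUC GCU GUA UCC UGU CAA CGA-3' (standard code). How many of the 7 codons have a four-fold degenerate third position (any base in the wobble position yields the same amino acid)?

Codon 1 CUC (Leu): third position 4-fold.
Codon 2 GCU (Ala): third position 4-fold.
Codon 3 GUA (Val): third position 4-fold.
Codon 4 UCC (Ser): third position 4-fold.
Codon 5 UGU (Cys): third position 2-fold.
Codon 6 CAA (Gln): third position 2-fold.
Codon 7 CGA (Arg): third position 4-fold.
Four-fold degenerate third positions: 5.

5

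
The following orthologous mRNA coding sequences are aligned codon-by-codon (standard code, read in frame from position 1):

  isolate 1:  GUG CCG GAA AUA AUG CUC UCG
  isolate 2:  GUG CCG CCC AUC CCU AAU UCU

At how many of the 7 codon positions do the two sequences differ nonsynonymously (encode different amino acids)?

3

Codon 1: GUG Val / GUG Val — identical.
Codon 2: CCG Pro / CCG Pro — identical.
Codon 3: GAA Glu / CCC Pro — nonsynonymous.
Codon 4: AUA Ile / AUC Ile — synonymous.
Codon 5: AUG Met / CCU Pro — nonsynonymous.
Codon 6: CUC Leu / AAU Asn — nonsynonymous.
Codon 7: UCG Ser / UCU Ser — synonymous.
Nonsynonymous differences: 3.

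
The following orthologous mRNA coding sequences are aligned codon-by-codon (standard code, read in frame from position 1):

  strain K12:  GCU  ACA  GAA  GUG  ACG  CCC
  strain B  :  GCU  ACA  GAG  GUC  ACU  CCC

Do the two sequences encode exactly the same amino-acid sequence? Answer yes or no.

yes

Codon 1: GCU Ala / GCU Ala — identical.
Codon 2: ACA Thr / ACA Thr — identical.
Codon 3: GAA Glu / GAG Glu — synonymous.
Codon 4: GUG Val / GUC Val — synonymous.
Codon 5: ACG Thr / ACU Thr — synonymous.
Codon 6: CCC Pro / CCC Pro — identical.
Nonsynonymous differences: 0 → same protein.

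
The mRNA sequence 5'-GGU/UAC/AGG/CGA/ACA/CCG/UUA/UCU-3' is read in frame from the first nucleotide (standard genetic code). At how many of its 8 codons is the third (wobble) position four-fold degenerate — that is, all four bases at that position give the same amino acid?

5

Codon 1 GGU (Gly): third position 4-fold.
Codon 2 UAC (Tyr): third position 2-fold.
Codon 3 AGG (Arg): third position 2-fold.
Codon 4 CGA (Arg): third position 4-fold.
Codon 5 ACA (Thr): third position 4-fold.
Codon 6 CCG (Pro): third position 4-fold.
Codon 7 UUA (Leu): third position 2-fold.
Codon 8 UCU (Ser): third position 4-fold.
Four-fold degenerate third positions: 5.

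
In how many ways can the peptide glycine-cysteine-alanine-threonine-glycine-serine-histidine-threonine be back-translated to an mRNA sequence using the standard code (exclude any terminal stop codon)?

24576

Gly: 4 codons.
Cys: 2 codons.
Ala: 4 codons.
Thr: 4 codons.
Gly: 4 codons.
Ser: 6 codons.
His: 2 codons.
Thr: 4 codons.
4 × 2 × 4 × 4 × 4 × 6 × 2 × 4 = 24576.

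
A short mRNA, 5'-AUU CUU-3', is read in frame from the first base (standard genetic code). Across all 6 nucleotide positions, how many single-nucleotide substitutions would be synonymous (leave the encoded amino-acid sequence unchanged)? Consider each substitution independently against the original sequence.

5

Codon 1 (AUU, Ile): 2 synonymous substitutions.
Codon 2 (CUU, Leu): 3 synonymous substitutions.
Total: 2 + 3 = 5.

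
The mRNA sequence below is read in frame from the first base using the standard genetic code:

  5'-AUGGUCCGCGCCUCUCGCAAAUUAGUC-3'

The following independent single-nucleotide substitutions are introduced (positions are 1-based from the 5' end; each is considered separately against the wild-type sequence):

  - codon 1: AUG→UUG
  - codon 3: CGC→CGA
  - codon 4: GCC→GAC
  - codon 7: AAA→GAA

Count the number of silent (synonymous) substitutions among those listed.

Codon 1: AUG (Met) → UUG (Leu) — missense.
Codon 3: CGC (Arg) → CGA (Arg) — synonymous.
Codon 4: GCC (Ala) → GAC (Asp) — missense.
Codon 7: AAA (Lys) → GAA (Glu) — missense.
Synonymous: 1 of 4.

1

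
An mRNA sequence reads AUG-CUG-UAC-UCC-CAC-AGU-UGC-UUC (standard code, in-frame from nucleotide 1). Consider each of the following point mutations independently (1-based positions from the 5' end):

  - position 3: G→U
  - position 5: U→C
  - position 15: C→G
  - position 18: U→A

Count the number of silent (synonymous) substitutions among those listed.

Codon 1: AUG (Met) → AUU (Ile) — missense.
Codon 2: CUG (Leu) → CCG (Pro) — missense.
Codon 5: CAC (His) → CAG (Gln) — missense.
Codon 6: AGU (Ser) → AGA (Arg) — missense.
Synonymous: 0 of 4.

0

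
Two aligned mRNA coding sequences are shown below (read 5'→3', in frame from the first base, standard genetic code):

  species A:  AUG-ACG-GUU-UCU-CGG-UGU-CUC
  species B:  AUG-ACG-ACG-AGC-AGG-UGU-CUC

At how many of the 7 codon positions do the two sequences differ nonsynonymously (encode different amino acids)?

1

Codon 1: AUG Met / AUG Met — identical.
Codon 2: ACG Thr / ACG Thr — identical.
Codon 3: GUU Val / ACG Thr — nonsynonymous.
Codon 4: UCU Ser / AGC Ser — synonymous.
Codon 5: CGG Arg / AGG Arg — synonymous.
Codon 6: UGU Cys / UGU Cys — identical.
Codon 7: CUC Leu / CUC Leu — identical.
Nonsynonymous differences: 1.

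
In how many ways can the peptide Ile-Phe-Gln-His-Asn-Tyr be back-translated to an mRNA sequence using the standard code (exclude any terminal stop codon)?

96

Ile: 3 codons.
Phe: 2 codons.
Gln: 2 codons.
His: 2 codons.
Asn: 2 codons.
Tyr: 2 codons.
3 × 2 × 2 × 2 × 2 × 2 = 96.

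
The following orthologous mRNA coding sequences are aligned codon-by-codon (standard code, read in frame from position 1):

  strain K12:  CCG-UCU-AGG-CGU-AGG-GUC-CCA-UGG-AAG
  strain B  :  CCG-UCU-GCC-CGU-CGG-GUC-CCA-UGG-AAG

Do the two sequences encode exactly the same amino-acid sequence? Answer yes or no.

Codon 1: CCG Pro / CCG Pro — identical.
Codon 2: UCU Ser / UCU Ser — identical.
Codon 3: AGG Arg / GCC Ala — nonsynonymous.
Codon 4: CGU Arg / CGU Arg — identical.
Codon 5: AGG Arg / CGG Arg — synonymous.
Codon 6: GUC Val / GUC Val — identical.
Codon 7: CCA Pro / CCA Pro — identical.
Codon 8: UGG Trp / UGG Trp — identical.
Codon 9: AAG Lys / AAG Lys — identical.
Nonsynonymous differences: 1 → different protein.

no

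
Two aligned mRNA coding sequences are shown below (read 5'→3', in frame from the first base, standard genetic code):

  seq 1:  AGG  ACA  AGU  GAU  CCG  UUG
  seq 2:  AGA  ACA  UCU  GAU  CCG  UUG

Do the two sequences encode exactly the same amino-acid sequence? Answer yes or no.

Codon 1: AGG Arg / AGA Arg — synonymous.
Codon 2: ACA Thr / ACA Thr — identical.
Codon 3: AGU Ser / UCU Ser — synonymous.
Codon 4: GAU Asp / GAU Asp — identical.
Codon 5: CCG Pro / CCG Pro — identical.
Codon 6: UUG Leu / UUG Leu — identical.
Nonsynonymous differences: 0 → same protein.

yes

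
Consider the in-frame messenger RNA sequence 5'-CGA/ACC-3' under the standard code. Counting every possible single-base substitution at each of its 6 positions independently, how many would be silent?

7

Codon 1 (CGA, Arg): 4 synonymous substitutions.
Codon 2 (ACC, Thr): 3 synonymous substitutions.
Total: 4 + 3 = 7.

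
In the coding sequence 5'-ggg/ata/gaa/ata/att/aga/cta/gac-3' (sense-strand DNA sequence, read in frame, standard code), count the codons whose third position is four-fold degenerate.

2

Codon 1 GGG (Gly): third position 4-fold.
Codon 2 ATA (Ile): third position 3-fold.
Codon 3 GAA (Glu): third position 2-fold.
Codon 4 ATA (Ile): third position 3-fold.
Codon 5 ATT (Ile): third position 3-fold.
Codon 6 AGA (Arg): third position 2-fold.
Codon 7 CTA (Leu): third position 4-fold.
Codon 8 GAC (Asp): third position 2-fold.
Four-fold degenerate third positions: 2.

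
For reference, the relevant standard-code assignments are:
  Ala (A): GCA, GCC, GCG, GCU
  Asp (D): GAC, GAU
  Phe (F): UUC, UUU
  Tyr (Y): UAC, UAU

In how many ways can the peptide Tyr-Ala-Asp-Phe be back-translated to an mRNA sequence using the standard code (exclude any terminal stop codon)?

Tyr: 2 codons.
Ala: 4 codons.
Asp: 2 codons.
Phe: 2 codons.
2 × 4 × 2 × 2 = 32.

32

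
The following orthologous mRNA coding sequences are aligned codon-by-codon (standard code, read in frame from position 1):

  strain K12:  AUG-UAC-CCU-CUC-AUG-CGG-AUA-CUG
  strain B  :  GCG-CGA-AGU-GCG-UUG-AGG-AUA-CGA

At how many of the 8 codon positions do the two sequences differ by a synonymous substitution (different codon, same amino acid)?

1

Codon 1: AUG Met / GCG Ala — nonsynonymous.
Codon 2: UAC Tyr / CGA Arg — nonsynonymous.
Codon 3: CCU Pro / AGU Ser — nonsynonymous.
Codon 4: CUC Leu / GCG Ala — nonsynonymous.
Codon 5: AUG Met / UUG Leu — nonsynonymous.
Codon 6: CGG Arg / AGG Arg — synonymous.
Codon 7: AUA Ile / AUA Ile — identical.
Codon 8: CUG Leu / CGA Arg — nonsynonymous.
Synonymous differences: 1.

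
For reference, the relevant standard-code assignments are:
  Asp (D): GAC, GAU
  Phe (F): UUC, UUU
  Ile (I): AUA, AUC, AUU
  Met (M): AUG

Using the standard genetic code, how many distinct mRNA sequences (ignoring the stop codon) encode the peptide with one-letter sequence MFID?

12

Met: 1 codon.
Phe: 2 codons.
Ile: 3 codons.
Asp: 2 codons.
1 × 2 × 3 × 2 = 12.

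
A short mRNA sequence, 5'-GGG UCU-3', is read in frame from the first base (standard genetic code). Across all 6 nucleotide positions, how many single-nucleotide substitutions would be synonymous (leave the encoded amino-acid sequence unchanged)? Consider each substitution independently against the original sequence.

6

Codon 1 (GGG, Gly): 3 synonymous substitutions.
Codon 2 (UCU, Ser): 3 synonymous substitutions.
Total: 3 + 3 = 6.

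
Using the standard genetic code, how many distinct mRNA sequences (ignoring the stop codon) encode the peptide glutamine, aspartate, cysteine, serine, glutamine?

Gln: 2 codons.
Asp: 2 codons.
Cys: 2 codons.
Ser: 6 codons.
Gln: 2 codons.
2 × 2 × 2 × 6 × 2 = 96.

96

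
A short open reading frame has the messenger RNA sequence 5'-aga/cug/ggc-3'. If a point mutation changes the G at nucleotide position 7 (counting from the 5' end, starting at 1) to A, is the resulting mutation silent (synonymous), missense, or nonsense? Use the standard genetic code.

missense

Position 7 falls in codon 3: GGC → Gly.
After the substitution the codon is AGC → Ser.
Gly ≠ Ser, so this is a missense mutation.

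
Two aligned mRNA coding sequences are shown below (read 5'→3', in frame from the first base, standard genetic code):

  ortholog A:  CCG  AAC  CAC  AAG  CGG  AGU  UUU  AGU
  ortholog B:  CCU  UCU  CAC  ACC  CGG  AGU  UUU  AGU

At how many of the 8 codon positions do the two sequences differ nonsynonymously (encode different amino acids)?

2

Codon 1: CCG Pro / CCU Pro — synonymous.
Codon 2: AAC Asn / UCU Ser — nonsynonymous.
Codon 3: CAC His / CAC His — identical.
Codon 4: AAG Lys / ACC Thr — nonsynonymous.
Codon 5: CGG Arg / CGG Arg — identical.
Codon 6: AGU Ser / AGU Ser — identical.
Codon 7: UUU Phe / UUU Phe — identical.
Codon 8: AGU Ser / AGU Ser — identical.
Nonsynonymous differences: 2.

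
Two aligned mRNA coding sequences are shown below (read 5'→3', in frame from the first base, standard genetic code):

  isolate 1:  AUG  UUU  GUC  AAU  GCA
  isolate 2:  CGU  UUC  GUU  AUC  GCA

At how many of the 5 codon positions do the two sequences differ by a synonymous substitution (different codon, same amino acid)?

Codon 1: AUG Met / CGU Arg — nonsynonymous.
Codon 2: UUU Phe / UUC Phe — synonymous.
Codon 3: GUC Val / GUU Val — synonymous.
Codon 4: AAU Asn / AUC Ile — nonsynonymous.
Codon 5: GCA Ala / GCA Ala — identical.
Synonymous differences: 2.

2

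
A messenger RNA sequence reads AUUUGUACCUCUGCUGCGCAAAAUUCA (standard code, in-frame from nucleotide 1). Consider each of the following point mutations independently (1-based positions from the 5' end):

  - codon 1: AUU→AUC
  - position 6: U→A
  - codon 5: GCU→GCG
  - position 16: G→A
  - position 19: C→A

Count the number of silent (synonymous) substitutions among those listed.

2

Codon 1: AUU (Ile) → AUC (Ile) — synonymous.
Codon 2: UGU (Cys) → UGA (Stop) — nonsense.
Codon 5: GCU (Ala) → GCG (Ala) — synonymous.
Codon 6: GCG (Ala) → ACG (Thr) — missense.
Codon 7: CAA (Gln) → AAA (Lys) — missense.
Synonymous: 2 of 5.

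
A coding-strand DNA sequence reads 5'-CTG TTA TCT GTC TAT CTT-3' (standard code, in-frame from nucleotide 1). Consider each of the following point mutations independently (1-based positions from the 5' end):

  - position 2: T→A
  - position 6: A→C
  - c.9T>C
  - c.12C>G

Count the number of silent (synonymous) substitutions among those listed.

2

Codon 1: CTG (Leu) → CAG (Gln) — missense.
Codon 2: TTA (Leu) → TTC (Phe) — missense.
Codon 3: TCT (Ser) → TCC (Ser) — synonymous.
Codon 4: GTC (Val) → GTG (Val) — synonymous.
Synonymous: 2 of 4.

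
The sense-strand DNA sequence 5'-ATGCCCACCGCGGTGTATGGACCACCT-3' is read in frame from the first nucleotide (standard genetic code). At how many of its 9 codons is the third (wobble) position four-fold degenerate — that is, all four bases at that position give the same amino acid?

7

Codon 1 ATG (Met): third position 1-fold.
Codon 2 CCC (Pro): third position 4-fold.
Codon 3 ACC (Thr): third position 4-fold.
Codon 4 GCG (Ala): third position 4-fold.
Codon 5 GTG (Val): third position 4-fold.
Codon 6 TAT (Tyr): third position 2-fold.
Codon 7 GGA (Gly): third position 4-fold.
Codon 8 CCA (Pro): third position 4-fold.
Codon 9 CCT (Pro): third position 4-fold.
Four-fold degenerate third positions: 7.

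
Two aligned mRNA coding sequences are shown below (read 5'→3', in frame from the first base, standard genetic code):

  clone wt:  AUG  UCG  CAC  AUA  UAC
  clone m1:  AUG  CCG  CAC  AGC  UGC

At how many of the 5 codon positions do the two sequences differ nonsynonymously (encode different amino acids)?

Codon 1: AUG Met / AUG Met — identical.
Codon 2: UCG Ser / CCG Pro — nonsynonymous.
Codon 3: CAC His / CAC His — identical.
Codon 4: AUA Ile / AGC Ser — nonsynonymous.
Codon 5: UAC Tyr / UGC Cys — nonsynonymous.
Nonsynonymous differences: 3.

3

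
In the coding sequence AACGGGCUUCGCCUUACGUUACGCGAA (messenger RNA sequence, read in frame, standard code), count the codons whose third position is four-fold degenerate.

Codon 1 AAC (Asn): third position 2-fold.
Codon 2 GGG (Gly): third position 4-fold.
Codon 3 CUU (Leu): third position 4-fold.
Codon 4 CGC (Arg): third position 4-fold.
Codon 5 CUU (Leu): third position 4-fold.
Codon 6 ACG (Thr): third position 4-fold.
Codon 7 UUA (Leu): third position 2-fold.
Codon 8 CGC (Arg): third position 4-fold.
Codon 9 GAA (Glu): third position 2-fold.
Four-fold degenerate third positions: 6.

6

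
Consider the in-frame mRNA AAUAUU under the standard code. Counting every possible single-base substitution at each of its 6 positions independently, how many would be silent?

3

Codon 1 (AAU, Asn): 1 synonymous substitution.
Codon 2 (AUU, Ile): 2 synonymous substitutions.
Total: 1 + 2 = 3.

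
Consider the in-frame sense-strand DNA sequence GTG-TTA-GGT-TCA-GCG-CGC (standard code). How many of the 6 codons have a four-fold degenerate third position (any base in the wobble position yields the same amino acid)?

5

Codon 1 GTG (Val): third position 4-fold.
Codon 2 TTA (Leu): third position 2-fold.
Codon 3 GGT (Gly): third position 4-fold.
Codon 4 TCA (Ser): third position 4-fold.
Codon 5 GCG (Ala): third position 4-fold.
Codon 6 CGC (Arg): third position 4-fold.
Four-fold degenerate third positions: 5.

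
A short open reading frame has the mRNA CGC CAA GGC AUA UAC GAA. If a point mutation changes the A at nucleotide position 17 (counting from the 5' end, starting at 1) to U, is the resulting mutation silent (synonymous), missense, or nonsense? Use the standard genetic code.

missense

Position 17 falls in codon 6: GAA → Glu.
After the substitution the codon is GUA → Val.
Glu ≠ Val, so this is a missense mutation.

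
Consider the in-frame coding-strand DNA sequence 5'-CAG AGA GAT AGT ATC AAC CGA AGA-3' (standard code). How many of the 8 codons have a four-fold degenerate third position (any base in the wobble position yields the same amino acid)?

Codon 1 CAG (Gln): third position 2-fold.
Codon 2 AGA (Arg): third position 2-fold.
Codon 3 GAT (Asp): third position 2-fold.
Codon 4 AGT (Ser): third position 2-fold.
Codon 5 ATC (Ile): third position 3-fold.
Codon 6 AAC (Asn): third position 2-fold.
Codon 7 CGA (Arg): third position 4-fold.
Codon 8 AGA (Arg): third position 2-fold.
Four-fold degenerate third positions: 1.

1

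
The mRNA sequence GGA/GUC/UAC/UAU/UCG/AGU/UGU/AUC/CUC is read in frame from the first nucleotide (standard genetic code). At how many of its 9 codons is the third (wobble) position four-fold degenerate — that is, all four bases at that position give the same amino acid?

4

Codon 1 GGA (Gly): third position 4-fold.
Codon 2 GUC (Val): third position 4-fold.
Codon 3 UAC (Tyr): third position 2-fold.
Codon 4 UAU (Tyr): third position 2-fold.
Codon 5 UCG (Ser): third position 4-fold.
Codon 6 AGU (Ser): third position 2-fold.
Codon 7 UGU (Cys): third position 2-fold.
Codon 8 AUC (Ile): third position 3-fold.
Codon 9 CUC (Leu): third position 4-fold.
Four-fold degenerate third positions: 4.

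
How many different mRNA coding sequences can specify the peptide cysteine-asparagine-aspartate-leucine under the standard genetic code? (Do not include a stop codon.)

Cys: 2 codons.
Asn: 2 codons.
Asp: 2 codons.
Leu: 6 codons.
2 × 2 × 2 × 6 = 48.

48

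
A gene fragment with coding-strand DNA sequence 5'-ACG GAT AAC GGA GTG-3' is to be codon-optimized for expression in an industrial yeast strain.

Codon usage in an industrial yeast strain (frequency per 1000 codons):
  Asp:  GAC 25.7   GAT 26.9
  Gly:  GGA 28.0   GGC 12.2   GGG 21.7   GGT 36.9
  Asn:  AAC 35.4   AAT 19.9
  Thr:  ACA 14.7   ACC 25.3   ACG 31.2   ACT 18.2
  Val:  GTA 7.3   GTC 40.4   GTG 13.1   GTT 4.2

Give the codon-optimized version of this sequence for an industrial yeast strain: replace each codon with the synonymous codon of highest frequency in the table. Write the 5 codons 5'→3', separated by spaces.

Codon 1 (Thr): best is ACG at 31.2.
Codon 2 (Asp): best is GAT at 26.9.
Codon 3 (Asn): best is AAC at 35.4.
Codon 4 (Gly): best is GGT at 36.9.
Codon 5 (Val): best is GTC at 40.4.

ACG GAT AAC GGT GTC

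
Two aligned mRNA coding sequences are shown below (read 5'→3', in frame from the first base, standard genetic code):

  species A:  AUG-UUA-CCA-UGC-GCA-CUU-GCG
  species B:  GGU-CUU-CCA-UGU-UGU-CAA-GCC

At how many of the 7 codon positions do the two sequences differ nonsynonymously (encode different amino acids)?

Codon 1: AUG Met / GGU Gly — nonsynonymous.
Codon 2: UUA Leu / CUU Leu — synonymous.
Codon 3: CCA Pro / CCA Pro — identical.
Codon 4: UGC Cys / UGU Cys — synonymous.
Codon 5: GCA Ala / UGU Cys — nonsynonymous.
Codon 6: CUU Leu / CAA Gln — nonsynonymous.
Codon 7: GCG Ala / GCC Ala — synonymous.
Nonsynonymous differences: 3.

3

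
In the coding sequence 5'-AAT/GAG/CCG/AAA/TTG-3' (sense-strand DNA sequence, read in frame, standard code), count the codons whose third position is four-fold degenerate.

Codon 1 AAT (Asn): third position 2-fold.
Codon 2 GAG (Glu): third position 2-fold.
Codon 3 CCG (Pro): third position 4-fold.
Codon 4 AAA (Lys): third position 2-fold.
Codon 5 TTG (Leu): third position 2-fold.
Four-fold degenerate third positions: 1.

1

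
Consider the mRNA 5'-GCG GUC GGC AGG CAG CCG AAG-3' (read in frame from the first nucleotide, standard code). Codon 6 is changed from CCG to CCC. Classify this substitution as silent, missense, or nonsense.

silent

Position 18 falls in codon 6: CCG → Pro.
After the substitution the codon is CCC → Pro.
Both encode Pro, so the change is synonymous.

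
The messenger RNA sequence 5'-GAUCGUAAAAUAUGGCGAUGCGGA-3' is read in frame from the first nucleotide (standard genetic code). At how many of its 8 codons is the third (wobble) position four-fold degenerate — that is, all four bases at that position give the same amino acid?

Codon 1 GAU (Asp): third position 2-fold.
Codon 2 CGU (Arg): third position 4-fold.
Codon 3 AAA (Lys): third position 2-fold.
Codon 4 AUA (Ile): third position 3-fold.
Codon 5 UGG (Trp): third position 1-fold.
Codon 6 CGA (Arg): third position 4-fold.
Codon 7 UGC (Cys): third position 2-fold.
Codon 8 GGA (Gly): third position 4-fold.
Four-fold degenerate third positions: 3.

3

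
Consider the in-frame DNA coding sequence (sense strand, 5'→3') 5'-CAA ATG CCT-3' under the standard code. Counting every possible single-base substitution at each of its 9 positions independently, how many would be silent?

Codon 1 (CAA, Gln): 1 synonymous substitution.
Codon 2 (ATG, Met): 0 synonymous substitutions.
Codon 3 (CCT, Pro): 3 synonymous substitutions.
Total: 1 + 0 + 3 = 4.

4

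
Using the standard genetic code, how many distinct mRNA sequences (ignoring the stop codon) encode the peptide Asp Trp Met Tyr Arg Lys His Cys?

192

Asp: 2 codons.
Trp: 1 codon.
Met: 1 codon.
Tyr: 2 codons.
Arg: 6 codons.
Lys: 2 codons.
His: 2 codons.
Cys: 2 codons.
2 × 1 × 1 × 2 × 6 × 2 × 2 × 2 = 192.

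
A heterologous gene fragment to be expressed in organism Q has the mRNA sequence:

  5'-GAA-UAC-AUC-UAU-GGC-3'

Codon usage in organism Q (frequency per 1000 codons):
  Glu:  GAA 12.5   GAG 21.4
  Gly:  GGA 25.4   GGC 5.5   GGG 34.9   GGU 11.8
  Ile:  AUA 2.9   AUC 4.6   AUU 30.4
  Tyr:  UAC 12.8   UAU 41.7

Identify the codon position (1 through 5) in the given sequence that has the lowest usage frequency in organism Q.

Codon 1 GAA (Glu): 12.5 per 1000.
Codon 2 UAC (Tyr): 12.8 per 1000.
Codon 3 AUC (Ile): 4.6 per 1000.
Codon 4 UAU (Tyr): 41.7 per 1000.
Codon 5 GGC (Gly): 5.5 per 1000.
Lowest frequency is 4.6 at codon 3.

3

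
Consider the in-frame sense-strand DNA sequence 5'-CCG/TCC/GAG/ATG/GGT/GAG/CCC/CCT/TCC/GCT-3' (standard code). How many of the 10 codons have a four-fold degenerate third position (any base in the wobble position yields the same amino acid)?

7

Codon 1 CCG (Pro): third position 4-fold.
Codon 2 TCC (Ser): third position 4-fold.
Codon 3 GAG (Glu): third position 2-fold.
Codon 4 ATG (Met): third position 1-fold.
Codon 5 GGT (Gly): third position 4-fold.
Codon 6 GAG (Glu): third position 2-fold.
Codon 7 CCC (Pro): third position 4-fold.
Codon 8 CCT (Pro): third position 4-fold.
Codon 9 TCC (Ser): third position 4-fold.
Codon 10 GCT (Ala): third position 4-fold.
Four-fold degenerate third positions: 7.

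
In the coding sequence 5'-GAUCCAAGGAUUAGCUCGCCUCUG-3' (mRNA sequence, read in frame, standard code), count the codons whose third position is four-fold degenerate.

Codon 1 GAU (Asp): third position 2-fold.
Codon 2 CCA (Pro): third position 4-fold.
Codon 3 AGG (Arg): third position 2-fold.
Codon 4 AUU (Ile): third position 3-fold.
Codon 5 AGC (Ser): third position 2-fold.
Codon 6 UCG (Ser): third position 4-fold.
Codon 7 CCU (Pro): third position 4-fold.
Codon 8 CUG (Leu): third position 4-fold.
Four-fold degenerate third positions: 4.

4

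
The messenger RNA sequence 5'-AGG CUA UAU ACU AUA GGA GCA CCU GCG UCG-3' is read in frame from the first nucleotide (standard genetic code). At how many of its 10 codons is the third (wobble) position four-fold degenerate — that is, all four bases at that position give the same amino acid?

Codon 1 AGG (Arg): third position 2-fold.
Codon 2 CUA (Leu): third position 4-fold.
Codon 3 UAU (Tyr): third position 2-fold.
Codon 4 ACU (Thr): third position 4-fold.
Codon 5 AUA (Ile): third position 3-fold.
Codon 6 GGA (Gly): third position 4-fold.
Codon 7 GCA (Ala): third position 4-fold.
Codon 8 CCU (Pro): third position 4-fold.
Codon 9 GCG (Ala): third position 4-fold.
Codon 10 UCG (Ser): third position 4-fold.
Four-fold degenerate third positions: 7.

7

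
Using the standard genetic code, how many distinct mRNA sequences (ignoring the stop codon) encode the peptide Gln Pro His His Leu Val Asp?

1536

Gln: 2 codons.
Pro: 4 codons.
His: 2 codons.
His: 2 codons.
Leu: 6 codons.
Val: 4 codons.
Asp: 2 codons.
2 × 4 × 2 × 2 × 6 × 4 × 2 = 1536.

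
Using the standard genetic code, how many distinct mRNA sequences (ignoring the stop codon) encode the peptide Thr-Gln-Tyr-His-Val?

128

Thr: 4 codons.
Gln: 2 codons.
Tyr: 2 codons.
His: 2 codons.
Val: 4 codons.
4 × 2 × 2 × 2 × 4 = 128.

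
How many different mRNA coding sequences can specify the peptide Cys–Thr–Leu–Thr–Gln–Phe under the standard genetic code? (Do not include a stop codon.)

768

Cys: 2 codons.
Thr: 4 codons.
Leu: 6 codons.
Thr: 4 codons.
Gln: 2 codons.
Phe: 2 codons.
2 × 4 × 6 × 4 × 2 × 2 = 768.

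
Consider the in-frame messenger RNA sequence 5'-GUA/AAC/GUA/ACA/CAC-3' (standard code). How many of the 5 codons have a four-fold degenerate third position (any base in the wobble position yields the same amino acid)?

Codon 1 GUA (Val): third position 4-fold.
Codon 2 AAC (Asn): third position 2-fold.
Codon 3 GUA (Val): third position 4-fold.
Codon 4 ACA (Thr): third position 4-fold.
Codon 5 CAC (His): third position 2-fold.
Four-fold degenerate third positions: 3.

3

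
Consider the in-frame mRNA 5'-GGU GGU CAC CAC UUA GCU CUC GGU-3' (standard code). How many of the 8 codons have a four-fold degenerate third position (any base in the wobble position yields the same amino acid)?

5

Codon 1 GGU (Gly): third position 4-fold.
Codon 2 GGU (Gly): third position 4-fold.
Codon 3 CAC (His): third position 2-fold.
Codon 4 CAC (His): third position 2-fold.
Codon 5 UUA (Leu): third position 2-fold.
Codon 6 GCU (Ala): third position 4-fold.
Codon 7 CUC (Leu): third position 4-fold.
Codon 8 GGU (Gly): third position 4-fold.
Four-fold degenerate third positions: 5.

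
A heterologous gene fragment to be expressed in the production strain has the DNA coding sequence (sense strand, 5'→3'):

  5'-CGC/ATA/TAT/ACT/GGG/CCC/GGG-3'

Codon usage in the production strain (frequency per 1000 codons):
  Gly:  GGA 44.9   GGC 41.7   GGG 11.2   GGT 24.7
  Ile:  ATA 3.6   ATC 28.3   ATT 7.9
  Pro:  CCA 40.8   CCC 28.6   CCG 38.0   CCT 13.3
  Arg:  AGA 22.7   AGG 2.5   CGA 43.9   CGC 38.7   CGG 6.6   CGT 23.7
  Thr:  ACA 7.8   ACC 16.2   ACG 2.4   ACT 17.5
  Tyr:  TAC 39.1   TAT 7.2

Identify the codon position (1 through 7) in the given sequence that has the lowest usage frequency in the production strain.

Codon 1 CGC (Arg): 38.7 per 1000.
Codon 2 ATA (Ile): 3.6 per 1000.
Codon 3 TAT (Tyr): 7.2 per 1000.
Codon 4 ACT (Thr): 17.5 per 1000.
Codon 5 GGG (Gly): 11.2 per 1000.
Codon 6 CCC (Pro): 28.6 per 1000.
Codon 7 GGG (Gly): 11.2 per 1000.
Lowest frequency is 3.6 at codon 2.

2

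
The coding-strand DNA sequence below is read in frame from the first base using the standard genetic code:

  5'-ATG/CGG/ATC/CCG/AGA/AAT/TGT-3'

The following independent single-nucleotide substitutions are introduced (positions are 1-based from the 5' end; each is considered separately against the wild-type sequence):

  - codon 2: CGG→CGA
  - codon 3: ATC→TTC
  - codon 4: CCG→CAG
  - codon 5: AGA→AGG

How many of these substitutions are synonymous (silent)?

2

Codon 2: CGG (Arg) → CGA (Arg) — synonymous.
Codon 3: ATC (Ile) → TTC (Phe) — missense.
Codon 4: CCG (Pro) → CAG (Gln) — missense.
Codon 5: AGA (Arg) → AGG (Arg) — synonymous.
Synonymous: 2 of 4.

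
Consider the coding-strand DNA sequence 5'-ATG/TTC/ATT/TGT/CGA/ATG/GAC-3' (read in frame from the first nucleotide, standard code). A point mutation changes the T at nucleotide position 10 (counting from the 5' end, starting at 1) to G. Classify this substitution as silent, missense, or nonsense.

Position 10 falls in codon 4: TGT → Cys.
After the substitution the codon is GGT → Gly.
Cys ≠ Gly, so this is a missense mutation.

missense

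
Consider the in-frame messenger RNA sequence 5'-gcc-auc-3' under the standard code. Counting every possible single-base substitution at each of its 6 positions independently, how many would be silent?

5

Codon 1 (GCC, Ala): 3 synonymous substitutions.
Codon 2 (AUC, Ile): 2 synonymous substitutions.
Total: 3 + 2 = 5.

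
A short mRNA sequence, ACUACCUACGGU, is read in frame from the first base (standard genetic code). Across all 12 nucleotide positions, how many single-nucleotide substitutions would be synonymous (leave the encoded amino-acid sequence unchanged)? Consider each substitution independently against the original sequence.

Codon 1 (ACU, Thr): 3 synonymous substitutions.
Codon 2 (ACC, Thr): 3 synonymous substitutions.
Codon 3 (UAC, Tyr): 1 synonymous substitution.
Codon 4 (GGU, Gly): 3 synonymous substitutions.
Total: 3 + 3 + 1 + 3 = 10.

10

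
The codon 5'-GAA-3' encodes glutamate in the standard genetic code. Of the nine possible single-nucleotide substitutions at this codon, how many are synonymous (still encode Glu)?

1

Position 1: none → 0 synonymous.
Position 2: none → 0 synonymous.
Position 3: GAG → 1 synonymous.
Total: 0 + 0 + 1 = 1.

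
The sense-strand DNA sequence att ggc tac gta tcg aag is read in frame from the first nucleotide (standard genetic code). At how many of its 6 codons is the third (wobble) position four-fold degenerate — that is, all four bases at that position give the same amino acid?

Codon 1 ATT (Ile): third position 3-fold.
Codon 2 GGC (Gly): third position 4-fold.
Codon 3 TAC (Tyr): third position 2-fold.
Codon 4 GTA (Val): third position 4-fold.
Codon 5 TCG (Ser): third position 4-fold.
Codon 6 AAG (Lys): third position 2-fold.
Four-fold degenerate third positions: 3.

3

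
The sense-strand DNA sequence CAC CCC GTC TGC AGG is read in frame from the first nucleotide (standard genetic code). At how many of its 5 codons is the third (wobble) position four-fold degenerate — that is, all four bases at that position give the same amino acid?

2

Codon 1 CAC (His): third position 2-fold.
Codon 2 CCC (Pro): third position 4-fold.
Codon 3 GTC (Val): third position 4-fold.
Codon 4 TGC (Cys): third position 2-fold.
Codon 5 AGG (Arg): third position 2-fold.
Four-fold degenerate third positions: 2.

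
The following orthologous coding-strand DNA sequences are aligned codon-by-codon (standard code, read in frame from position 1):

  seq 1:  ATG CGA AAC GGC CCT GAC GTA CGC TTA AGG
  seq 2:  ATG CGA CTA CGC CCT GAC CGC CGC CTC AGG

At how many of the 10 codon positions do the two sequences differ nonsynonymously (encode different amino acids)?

Codon 1: ATG Met / ATG Met — identical.
Codon 2: CGA Arg / CGA Arg — identical.
Codon 3: AAC Asn / CTA Leu — nonsynonymous.
Codon 4: GGC Gly / CGC Arg — nonsynonymous.
Codon 5: CCT Pro / CCT Pro — identical.
Codon 6: GAC Asp / GAC Asp — identical.
Codon 7: GTA Val / CGC Arg — nonsynonymous.
Codon 8: CGC Arg / CGC Arg — identical.
Codon 9: TTA Leu / CTC Leu — synonymous.
Codon 10: AGG Arg / AGG Arg — identical.
Nonsynonymous differences: 3.

3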